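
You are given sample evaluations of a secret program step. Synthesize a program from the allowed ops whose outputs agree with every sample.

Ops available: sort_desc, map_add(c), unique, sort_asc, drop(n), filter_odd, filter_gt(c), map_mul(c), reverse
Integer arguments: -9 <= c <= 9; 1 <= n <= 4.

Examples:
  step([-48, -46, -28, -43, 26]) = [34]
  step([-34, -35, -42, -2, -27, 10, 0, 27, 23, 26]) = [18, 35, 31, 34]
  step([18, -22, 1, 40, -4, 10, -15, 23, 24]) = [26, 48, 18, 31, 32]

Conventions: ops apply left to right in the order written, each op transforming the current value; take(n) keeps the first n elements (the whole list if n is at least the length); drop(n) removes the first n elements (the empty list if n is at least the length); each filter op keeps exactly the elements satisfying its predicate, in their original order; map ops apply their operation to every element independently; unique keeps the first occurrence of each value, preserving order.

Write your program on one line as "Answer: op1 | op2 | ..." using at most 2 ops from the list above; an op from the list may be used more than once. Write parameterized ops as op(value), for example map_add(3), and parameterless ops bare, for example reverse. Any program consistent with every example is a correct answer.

filter_gt(1) | map_add(8)

Check, running the answer program on each example:
  [-48, -46, -28, -43, 26] -> [26] -> [34]
  [-34, -35, -42, -2, -27, 10, 0, 27, 23, 26] -> [10, 27, 23, 26] -> [18, 35, 31, 34]
  [18, -22, 1, 40, -4, 10, -15, 23, 24] -> [18, 40, 10, 23, 24] -> [26, 48, 18, 31, 32]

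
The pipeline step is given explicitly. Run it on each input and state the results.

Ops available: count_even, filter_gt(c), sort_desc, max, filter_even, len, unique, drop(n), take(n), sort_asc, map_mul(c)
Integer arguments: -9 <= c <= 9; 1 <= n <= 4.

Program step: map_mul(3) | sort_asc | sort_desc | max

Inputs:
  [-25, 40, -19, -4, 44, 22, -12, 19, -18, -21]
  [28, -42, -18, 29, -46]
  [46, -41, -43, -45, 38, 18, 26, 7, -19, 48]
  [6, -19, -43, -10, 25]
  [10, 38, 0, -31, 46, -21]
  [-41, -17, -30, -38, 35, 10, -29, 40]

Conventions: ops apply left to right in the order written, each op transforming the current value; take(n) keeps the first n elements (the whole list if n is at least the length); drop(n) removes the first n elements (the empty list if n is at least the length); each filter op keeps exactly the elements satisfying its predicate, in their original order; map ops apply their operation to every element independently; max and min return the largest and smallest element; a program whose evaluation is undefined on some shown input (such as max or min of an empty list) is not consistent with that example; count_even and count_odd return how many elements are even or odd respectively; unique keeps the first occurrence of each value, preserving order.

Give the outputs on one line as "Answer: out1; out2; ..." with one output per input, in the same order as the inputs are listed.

Execution, op by op:
  [-25, 40, -19, -4, 44, 22, -12, 19, -18, -21] -> [-75, 120, -57, -12, 132, 66, -36, 57, -54, -63] -> [-75, -63, -57, -54, -36, -12, 57, 66, 120, 132] -> [132, 120, 66, 57, -12, -36, -54, -57, -63, -75] -> 132
  [28, -42, -18, 29, -46] -> [84, -126, -54, 87, -138] -> [-138, -126, -54, 84, 87] -> [87, 84, -54, -126, -138] -> 87
  [46, -41, -43, -45, 38, 18, 26, 7, -19, 48] -> [138, -123, -129, -135, 114, 54, 78, 21, -57, 144] -> [-135, -129, -123, -57, 21, 54, 78, 114, 138, 144] -> [144, 138, 114, 78, 54, 21, -57, -123, -129, -135] -> 144
  [6, -19, -43, -10, 25] -> [18, -57, -129, -30, 75] -> [-129, -57, -30, 18, 75] -> [75, 18, -30, -57, -129] -> 75
  [10, 38, 0, -31, 46, -21] -> [30, 114, 0, -93, 138, -63] -> [-93, -63, 0, 30, 114, 138] -> [138, 114, 30, 0, -63, -93] -> 138
  [-41, -17, -30, -38, 35, 10, -29, 40] -> [-123, -51, -90, -114, 105, 30, -87, 120] -> [-123, -114, -90, -87, -51, 30, 105, 120] -> [120, 105, 30, -51, -87, -90, -114, -123] -> 120

132; 87; 144; 75; 138; 120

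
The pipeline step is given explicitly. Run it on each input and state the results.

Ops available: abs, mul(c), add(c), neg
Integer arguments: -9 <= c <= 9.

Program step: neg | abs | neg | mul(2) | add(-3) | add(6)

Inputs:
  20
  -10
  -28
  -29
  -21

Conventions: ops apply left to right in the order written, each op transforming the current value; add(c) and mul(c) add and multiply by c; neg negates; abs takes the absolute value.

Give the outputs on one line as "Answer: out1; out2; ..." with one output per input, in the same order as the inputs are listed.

Execution, op by op:
  20 -> -20 -> 20 -> -20 -> -40 -> -43 -> -37
  -10 -> 10 -> 10 -> -10 -> -20 -> -23 -> -17
  -28 -> 28 -> 28 -> -28 -> -56 -> -59 -> -53
  -29 -> 29 -> 29 -> -29 -> -58 -> -61 -> -55
  -21 -> 21 -> 21 -> -21 -> -42 -> -45 -> -39

-37; -17; -53; -55; -39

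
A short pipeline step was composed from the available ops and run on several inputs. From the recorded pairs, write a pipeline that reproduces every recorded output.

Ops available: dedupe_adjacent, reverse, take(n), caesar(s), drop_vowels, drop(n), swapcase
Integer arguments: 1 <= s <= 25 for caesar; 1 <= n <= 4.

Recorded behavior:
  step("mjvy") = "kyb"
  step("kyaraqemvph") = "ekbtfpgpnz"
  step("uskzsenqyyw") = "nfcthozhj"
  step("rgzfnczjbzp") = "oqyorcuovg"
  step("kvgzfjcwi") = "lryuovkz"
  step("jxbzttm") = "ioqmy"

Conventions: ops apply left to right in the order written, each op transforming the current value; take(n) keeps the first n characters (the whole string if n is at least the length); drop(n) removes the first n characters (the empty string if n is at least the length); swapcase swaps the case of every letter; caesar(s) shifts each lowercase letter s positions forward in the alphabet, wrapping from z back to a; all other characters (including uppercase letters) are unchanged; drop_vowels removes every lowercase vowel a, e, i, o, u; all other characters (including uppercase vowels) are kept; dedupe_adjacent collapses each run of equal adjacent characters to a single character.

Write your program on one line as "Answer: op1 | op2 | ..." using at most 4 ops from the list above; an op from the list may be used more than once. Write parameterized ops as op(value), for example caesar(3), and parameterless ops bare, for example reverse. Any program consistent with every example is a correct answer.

reverse | dedupe_adjacent | caesar(15) | drop(1)

Check, running the answer program on each example:
  "mjvy" -> "yvjm" -> "yvjm" -> "nkyb" -> "kyb"
  "kyaraqemvph" -> "hpvmeqarayk" -> "hpvmeqarayk" -> "wekbtfpgpnz" -> "ekbtfpgpnz"
  "uskzsenqyyw" -> "wyyqneszksu" -> "wyqneszksu" -> "lnfcthozhj" -> "nfcthozhj"
  "rgzfnczjbzp" -> "pzbjzcnfzgr" -> "pzbjzcnfzgr" -> "eoqyorcuovg" -> "oqyorcuovg"
  "kvgzfjcwi" -> "iwcjfzgvk" -> "iwcjfzgvk" -> "xlryuovkz" -> "lryuovkz"
  "jxbzttm" -> "mttzbxj" -> "mtzbxj" -> "bioqmy" -> "ioqmy"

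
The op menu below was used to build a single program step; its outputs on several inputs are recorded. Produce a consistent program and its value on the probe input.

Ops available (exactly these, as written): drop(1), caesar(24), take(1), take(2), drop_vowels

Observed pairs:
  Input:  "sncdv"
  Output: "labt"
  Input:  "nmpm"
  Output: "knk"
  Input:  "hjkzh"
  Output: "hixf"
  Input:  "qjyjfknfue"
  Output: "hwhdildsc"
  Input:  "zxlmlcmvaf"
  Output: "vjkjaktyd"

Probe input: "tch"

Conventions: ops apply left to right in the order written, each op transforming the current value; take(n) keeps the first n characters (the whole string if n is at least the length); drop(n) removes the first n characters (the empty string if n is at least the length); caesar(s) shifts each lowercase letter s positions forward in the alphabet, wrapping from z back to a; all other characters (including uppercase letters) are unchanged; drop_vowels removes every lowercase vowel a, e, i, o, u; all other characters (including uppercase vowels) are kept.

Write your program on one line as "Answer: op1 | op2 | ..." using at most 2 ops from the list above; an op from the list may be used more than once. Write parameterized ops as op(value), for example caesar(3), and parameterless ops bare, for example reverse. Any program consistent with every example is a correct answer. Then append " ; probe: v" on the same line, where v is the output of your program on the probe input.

caesar(24) | drop(1) ; probe: "af"

Check, running the answer program on each example:
  "sncdv" -> "qlabt" -> "labt"
  "nmpm" -> "lknk" -> "knk"
  "hjkzh" -> "fhixf" -> "hixf"
  "qjyjfknfue" -> "ohwhdildsc" -> "hwhdildsc"
  "zxlmlcmvaf" -> "xvjkjaktyd" -> "vjkjaktyd"
  probe: "tch" -> "raf" -> "af"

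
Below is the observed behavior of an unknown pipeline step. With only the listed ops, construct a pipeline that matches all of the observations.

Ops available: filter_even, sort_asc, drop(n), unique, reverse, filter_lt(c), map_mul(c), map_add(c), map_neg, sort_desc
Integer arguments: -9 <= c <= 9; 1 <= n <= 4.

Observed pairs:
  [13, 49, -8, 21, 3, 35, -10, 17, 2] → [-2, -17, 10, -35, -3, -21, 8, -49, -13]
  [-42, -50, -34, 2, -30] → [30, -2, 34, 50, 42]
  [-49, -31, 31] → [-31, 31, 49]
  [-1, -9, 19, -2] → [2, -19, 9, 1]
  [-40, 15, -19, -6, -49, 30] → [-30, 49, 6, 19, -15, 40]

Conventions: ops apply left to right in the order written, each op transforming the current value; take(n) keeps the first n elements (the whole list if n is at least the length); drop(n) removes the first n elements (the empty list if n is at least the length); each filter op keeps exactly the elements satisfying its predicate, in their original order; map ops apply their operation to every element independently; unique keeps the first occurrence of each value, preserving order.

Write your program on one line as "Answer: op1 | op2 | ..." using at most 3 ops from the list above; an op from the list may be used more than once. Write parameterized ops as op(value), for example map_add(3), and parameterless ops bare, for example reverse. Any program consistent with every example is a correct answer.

map_neg | reverse

Check, running the answer program on each example:
  [13, 49, -8, 21, 3, 35, -10, 17, 2] -> [-13, -49, 8, -21, -3, -35, 10, -17, -2] -> [-2, -17, 10, -35, -3, -21, 8, -49, -13]
  [-42, -50, -34, 2, -30] -> [42, 50, 34, -2, 30] -> [30, -2, 34, 50, 42]
  [-49, -31, 31] -> [49, 31, -31] -> [-31, 31, 49]
  [-1, -9, 19, -2] -> [1, 9, -19, 2] -> [2, -19, 9, 1]
  [-40, 15, -19, -6, -49, 30] -> [40, -15, 19, 6, 49, -30] -> [-30, 49, 6, 19, -15, 40]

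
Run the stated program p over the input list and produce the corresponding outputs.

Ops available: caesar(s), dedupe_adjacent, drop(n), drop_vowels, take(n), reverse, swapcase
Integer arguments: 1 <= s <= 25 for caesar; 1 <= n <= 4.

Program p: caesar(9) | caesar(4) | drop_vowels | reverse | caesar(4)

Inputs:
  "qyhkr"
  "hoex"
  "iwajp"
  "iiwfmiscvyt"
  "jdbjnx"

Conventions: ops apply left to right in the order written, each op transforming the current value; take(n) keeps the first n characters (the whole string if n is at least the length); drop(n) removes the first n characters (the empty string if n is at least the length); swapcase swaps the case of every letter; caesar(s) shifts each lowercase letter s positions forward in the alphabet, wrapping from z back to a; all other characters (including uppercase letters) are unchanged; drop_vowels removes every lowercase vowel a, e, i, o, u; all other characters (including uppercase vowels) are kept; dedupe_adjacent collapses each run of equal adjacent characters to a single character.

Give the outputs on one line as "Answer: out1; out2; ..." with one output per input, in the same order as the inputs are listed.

Execution, op by op:
  "qyhkr" -> "zhqta" -> "dluxe" -> "dlx" -> "xld" -> "bph"
  "hoex" -> "qxng" -> "ubrk" -> "brk" -> "krb" -> "ovf"
  "iwajp" -> "rfjsy" -> "vjnwc" -> "vjnwc" -> "cwnjv" -> "garnz"
  "iiwfmiscvyt" -> "rrfovrblehc" -> "vvjszvfpilg" -> "vvjszvfplg" -> "glpfvzsjvv" -> "kptjzdwnzz"
  "jdbjnx" -> "smkswg" -> "wqowak" -> "wqwk" -> "kwqw" -> "oaua"

"bph"; "ovf"; "garnz"; "kptjzdwnzz"; "oaua"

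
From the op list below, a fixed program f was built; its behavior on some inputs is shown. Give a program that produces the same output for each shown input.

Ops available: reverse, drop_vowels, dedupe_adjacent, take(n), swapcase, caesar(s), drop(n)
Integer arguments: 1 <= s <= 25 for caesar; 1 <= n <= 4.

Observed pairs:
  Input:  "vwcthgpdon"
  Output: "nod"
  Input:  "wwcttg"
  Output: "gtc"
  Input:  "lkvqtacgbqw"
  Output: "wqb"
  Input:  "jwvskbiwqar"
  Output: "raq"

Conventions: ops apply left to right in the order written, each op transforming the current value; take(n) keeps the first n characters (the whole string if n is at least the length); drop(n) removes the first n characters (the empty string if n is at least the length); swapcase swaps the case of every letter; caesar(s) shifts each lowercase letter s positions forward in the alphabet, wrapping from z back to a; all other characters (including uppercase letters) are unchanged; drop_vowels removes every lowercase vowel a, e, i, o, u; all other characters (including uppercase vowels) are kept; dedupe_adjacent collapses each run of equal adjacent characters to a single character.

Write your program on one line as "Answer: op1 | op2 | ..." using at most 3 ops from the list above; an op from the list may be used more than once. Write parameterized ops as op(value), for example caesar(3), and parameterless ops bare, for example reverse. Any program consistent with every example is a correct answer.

dedupe_adjacent | reverse | take(3)

Check, running the answer program on each example:
  "vwcthgpdon" -> "vwcthgpdon" -> "nodpghtcwv" -> "nod"
  "wwcttg" -> "wctg" -> "gtcw" -> "gtc"
  "lkvqtacgbqw" -> "lkvqtacgbqw" -> "wqbgcatqvkl" -> "wqb"
  "jwvskbiwqar" -> "jwvskbiwqar" -> "raqwibksvwj" -> "raq"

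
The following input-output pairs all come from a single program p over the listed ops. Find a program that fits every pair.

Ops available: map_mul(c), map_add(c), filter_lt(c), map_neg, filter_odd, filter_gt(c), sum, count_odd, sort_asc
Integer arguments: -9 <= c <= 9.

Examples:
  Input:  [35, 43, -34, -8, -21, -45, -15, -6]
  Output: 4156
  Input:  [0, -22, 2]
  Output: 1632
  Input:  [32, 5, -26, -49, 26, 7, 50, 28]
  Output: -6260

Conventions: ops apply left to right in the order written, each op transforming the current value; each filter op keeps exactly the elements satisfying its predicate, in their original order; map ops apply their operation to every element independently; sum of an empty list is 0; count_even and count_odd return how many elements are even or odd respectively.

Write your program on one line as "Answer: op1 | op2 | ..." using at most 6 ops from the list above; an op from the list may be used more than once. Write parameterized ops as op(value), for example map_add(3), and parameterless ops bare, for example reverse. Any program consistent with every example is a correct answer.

map_mul(6) | map_mul(7) | map_add(8) | map_mul(-2) | sum

Check, running the answer program on each example:
  [35, 43, -34, -8, -21, -45, -15, -6] -> [210, 258, -204, -48, -126, -270, -90, -36] -> [1470, 1806, -1428, -336, -882, -1890, -630, -252] -> [1478, 1814, -1420, -328, -874, -1882, -622, -244] -> [-2956, -3628, 2840, 656, 1748, 3764, 1244, 488] -> 4156
  [0, -22, 2] -> [0, -132, 12] -> [0, -924, 84] -> [8, -916, 92] -> [-16, 1832, -184] -> 1632
  [32, 5, -26, -49, 26, 7, 50, 28] -> [192, 30, -156, -294, 156, 42, 300, 168] -> [1344, 210, -1092, -2058, 1092, 294, 2100, 1176] -> [1352, 218, -1084, -2050, 1100, 302, 2108, 1184] -> [-2704, -436, 2168, 4100, -2200, -604, -4216, -2368] -> -6260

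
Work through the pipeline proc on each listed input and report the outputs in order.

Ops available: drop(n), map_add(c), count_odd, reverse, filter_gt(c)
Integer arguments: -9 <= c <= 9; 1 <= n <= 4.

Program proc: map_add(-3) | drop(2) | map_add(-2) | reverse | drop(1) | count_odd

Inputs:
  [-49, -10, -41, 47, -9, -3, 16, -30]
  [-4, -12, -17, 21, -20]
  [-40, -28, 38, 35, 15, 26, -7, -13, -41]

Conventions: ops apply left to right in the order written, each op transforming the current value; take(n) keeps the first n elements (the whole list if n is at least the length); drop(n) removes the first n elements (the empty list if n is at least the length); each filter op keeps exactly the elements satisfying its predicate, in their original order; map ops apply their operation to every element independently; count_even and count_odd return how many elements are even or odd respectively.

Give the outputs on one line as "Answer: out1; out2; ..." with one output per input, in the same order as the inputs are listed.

1; 0; 2

Execution, op by op:
  [-49, -10, -41, 47, -9, -3, 16, -30] -> [-52, -13, -44, 44, -12, -6, 13, -33] -> [-44, 44, -12, -6, 13, -33] -> [-46, 42, -14, -8, 11, -35] -> [-35, 11, -8, -14, 42, -46] -> [11, -8, -14, 42, -46] -> 1
  [-4, -12, -17, 21, -20] -> [-7, -15, -20, 18, -23] -> [-20, 18, -23] -> [-22, 16, -25] -> [-25, 16, -22] -> [16, -22] -> 0
  [-40, -28, 38, 35, 15, 26, -7, -13, -41] -> [-43, -31, 35, 32, 12, 23, -10, -16, -44] -> [35, 32, 12, 23, -10, -16, -44] -> [33, 30, 10, 21, -12, -18, -46] -> [-46, -18, -12, 21, 10, 30, 33] -> [-18, -12, 21, 10, 30, 33] -> 2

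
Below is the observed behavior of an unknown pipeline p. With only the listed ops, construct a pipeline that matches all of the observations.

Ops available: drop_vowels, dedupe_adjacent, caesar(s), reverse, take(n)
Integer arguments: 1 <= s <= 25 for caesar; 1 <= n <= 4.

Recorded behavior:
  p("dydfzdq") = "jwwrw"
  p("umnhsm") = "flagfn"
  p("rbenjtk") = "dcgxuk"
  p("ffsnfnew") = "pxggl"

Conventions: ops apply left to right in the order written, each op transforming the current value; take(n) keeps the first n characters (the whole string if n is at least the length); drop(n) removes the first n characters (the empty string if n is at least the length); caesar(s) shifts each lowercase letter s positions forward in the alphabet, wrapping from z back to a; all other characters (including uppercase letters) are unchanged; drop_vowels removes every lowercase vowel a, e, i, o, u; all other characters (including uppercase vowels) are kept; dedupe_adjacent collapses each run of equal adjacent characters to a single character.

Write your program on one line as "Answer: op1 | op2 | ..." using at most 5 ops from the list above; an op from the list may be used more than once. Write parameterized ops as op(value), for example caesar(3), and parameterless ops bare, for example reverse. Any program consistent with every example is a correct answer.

reverse | dedupe_adjacent | caesar(15) | drop_vowels | caesar(4)

Check, running the answer program on each example:
  "dydfzdq" -> "qdzfdyd" -> "qdzfdyd" -> "fsousns" -> "fssns" -> "jwwrw"
  "umnhsm" -> "mshnmu" -> "mshnmu" -> "bhwcbj" -> "bhwcbj" -> "flagfn"
  "rbenjtk" -> "ktjnebr" -> "ktjnebr" -> "ziyctqg" -> "zyctqg" -> "dcgxuk"
  "ffsnfnew" -> "wenfnsff" -> "wenfnsf" -> "ltcuchu" -> "ltcch" -> "pxggl"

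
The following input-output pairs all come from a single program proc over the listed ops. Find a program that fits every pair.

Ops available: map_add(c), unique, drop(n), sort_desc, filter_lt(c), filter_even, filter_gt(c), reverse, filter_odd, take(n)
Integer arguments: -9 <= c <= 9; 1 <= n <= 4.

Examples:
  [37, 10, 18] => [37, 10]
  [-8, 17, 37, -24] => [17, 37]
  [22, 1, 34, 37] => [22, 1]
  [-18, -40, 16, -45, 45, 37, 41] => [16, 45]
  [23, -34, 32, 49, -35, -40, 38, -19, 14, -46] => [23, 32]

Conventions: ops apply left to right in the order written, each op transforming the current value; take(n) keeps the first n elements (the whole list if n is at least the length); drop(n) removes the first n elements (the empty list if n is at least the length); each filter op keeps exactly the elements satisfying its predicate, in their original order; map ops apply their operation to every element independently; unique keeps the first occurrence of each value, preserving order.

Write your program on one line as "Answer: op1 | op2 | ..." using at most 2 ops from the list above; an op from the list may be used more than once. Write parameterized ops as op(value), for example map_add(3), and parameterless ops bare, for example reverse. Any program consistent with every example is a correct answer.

filter_gt(-1) | take(2)

Check, running the answer program on each example:
  [37, 10, 18] -> [37, 10, 18] -> [37, 10]
  [-8, 17, 37, -24] -> [17, 37] -> [17, 37]
  [22, 1, 34, 37] -> [22, 1, 34, 37] -> [22, 1]
  [-18, -40, 16, -45, 45, 37, 41] -> [16, 45, 37, 41] -> [16, 45]
  [23, -34, 32, 49, -35, -40, 38, -19, 14, -46] -> [23, 32, 49, 38, 14] -> [23, 32]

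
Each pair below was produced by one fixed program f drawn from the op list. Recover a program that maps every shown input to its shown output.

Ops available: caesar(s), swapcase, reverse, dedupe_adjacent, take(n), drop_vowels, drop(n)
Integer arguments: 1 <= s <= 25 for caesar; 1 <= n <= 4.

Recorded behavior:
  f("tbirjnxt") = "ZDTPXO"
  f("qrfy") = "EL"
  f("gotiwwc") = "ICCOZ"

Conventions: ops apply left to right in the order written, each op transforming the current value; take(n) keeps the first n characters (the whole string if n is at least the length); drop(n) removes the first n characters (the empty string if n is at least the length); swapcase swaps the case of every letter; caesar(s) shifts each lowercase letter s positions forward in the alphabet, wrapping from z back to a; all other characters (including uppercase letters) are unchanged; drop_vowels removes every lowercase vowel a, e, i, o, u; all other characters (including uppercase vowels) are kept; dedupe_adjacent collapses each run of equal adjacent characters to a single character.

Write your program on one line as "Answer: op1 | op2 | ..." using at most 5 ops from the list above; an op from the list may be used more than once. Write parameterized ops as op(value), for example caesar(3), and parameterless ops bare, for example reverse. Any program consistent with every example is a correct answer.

caesar(6) | drop(2) | reverse | swapcase

Check, running the answer program on each example:
  "tbirjnxt" -> "zhoxptdz" -> "oxptdz" -> "zdtpxo" -> "ZDTPXO"
  "qrfy" -> "wxle" -> "le" -> "el" -> "EL"
  "gotiwwc" -> "muzocci" -> "zocci" -> "iccoz" -> "ICCOZ"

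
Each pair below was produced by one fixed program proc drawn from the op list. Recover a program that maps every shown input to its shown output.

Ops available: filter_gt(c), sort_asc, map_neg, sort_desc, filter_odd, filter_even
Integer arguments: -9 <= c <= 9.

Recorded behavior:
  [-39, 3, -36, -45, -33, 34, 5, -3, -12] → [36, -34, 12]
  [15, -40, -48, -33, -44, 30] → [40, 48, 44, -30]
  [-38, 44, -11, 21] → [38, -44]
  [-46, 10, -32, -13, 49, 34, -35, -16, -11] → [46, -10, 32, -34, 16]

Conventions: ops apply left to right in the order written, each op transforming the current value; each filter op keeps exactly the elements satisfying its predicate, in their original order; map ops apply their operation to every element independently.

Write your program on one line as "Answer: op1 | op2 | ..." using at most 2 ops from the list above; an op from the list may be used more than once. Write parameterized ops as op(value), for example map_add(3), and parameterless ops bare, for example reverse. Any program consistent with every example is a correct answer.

map_neg | filter_even

Check, running the answer program on each example:
  [-39, 3, -36, -45, -33, 34, 5, -3, -12] -> [39, -3, 36, 45, 33, -34, -5, 3, 12] -> [36, -34, 12]
  [15, -40, -48, -33, -44, 30] -> [-15, 40, 48, 33, 44, -30] -> [40, 48, 44, -30]
  [-38, 44, -11, 21] -> [38, -44, 11, -21] -> [38, -44]
  [-46, 10, -32, -13, 49, 34, -35, -16, -11] -> [46, -10, 32, 13, -49, -34, 35, 16, 11] -> [46, -10, 32, -34, 16]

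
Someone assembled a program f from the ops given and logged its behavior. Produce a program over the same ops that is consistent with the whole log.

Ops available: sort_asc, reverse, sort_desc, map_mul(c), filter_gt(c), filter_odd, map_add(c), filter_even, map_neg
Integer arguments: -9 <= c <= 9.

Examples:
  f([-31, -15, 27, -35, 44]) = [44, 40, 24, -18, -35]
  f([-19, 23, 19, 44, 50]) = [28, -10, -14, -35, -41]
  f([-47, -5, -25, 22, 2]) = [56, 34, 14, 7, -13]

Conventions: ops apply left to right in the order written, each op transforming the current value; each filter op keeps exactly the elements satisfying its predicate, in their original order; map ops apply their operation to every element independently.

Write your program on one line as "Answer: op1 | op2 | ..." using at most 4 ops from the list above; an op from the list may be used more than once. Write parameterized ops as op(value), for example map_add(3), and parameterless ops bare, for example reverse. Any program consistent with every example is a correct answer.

map_add(-9) | sort_desc | map_neg | reverse

Check, running the answer program on each example:
  [-31, -15, 27, -35, 44] -> [-40, -24, 18, -44, 35] -> [35, 18, -24, -40, -44] -> [-35, -18, 24, 40, 44] -> [44, 40, 24, -18, -35]
  [-19, 23, 19, 44, 50] -> [-28, 14, 10, 35, 41] -> [41, 35, 14, 10, -28] -> [-41, -35, -14, -10, 28] -> [28, -10, -14, -35, -41]
  [-47, -5, -25, 22, 2] -> [-56, -14, -34, 13, -7] -> [13, -7, -14, -34, -56] -> [-13, 7, 14, 34, 56] -> [56, 34, 14, 7, -13]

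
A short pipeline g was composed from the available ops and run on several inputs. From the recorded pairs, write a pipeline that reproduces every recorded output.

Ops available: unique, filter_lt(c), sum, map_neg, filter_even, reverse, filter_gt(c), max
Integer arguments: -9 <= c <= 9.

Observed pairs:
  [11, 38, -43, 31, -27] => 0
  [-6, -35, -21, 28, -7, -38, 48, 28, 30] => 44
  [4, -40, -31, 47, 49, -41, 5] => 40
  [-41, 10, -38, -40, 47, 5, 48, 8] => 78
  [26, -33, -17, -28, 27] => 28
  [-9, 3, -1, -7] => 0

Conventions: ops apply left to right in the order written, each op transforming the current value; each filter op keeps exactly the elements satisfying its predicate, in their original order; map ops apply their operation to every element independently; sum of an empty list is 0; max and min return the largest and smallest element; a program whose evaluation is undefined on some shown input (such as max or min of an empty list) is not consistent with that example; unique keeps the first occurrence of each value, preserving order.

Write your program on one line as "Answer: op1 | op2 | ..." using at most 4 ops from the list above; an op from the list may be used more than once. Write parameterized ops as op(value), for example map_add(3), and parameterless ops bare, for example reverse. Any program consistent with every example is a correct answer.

filter_even | filter_lt(-2) | map_neg | sum

Check, running the answer program on each example:
  [11, 38, -43, 31, -27] -> [38] -> [] -> [] -> 0
  [-6, -35, -21, 28, -7, -38, 48, 28, 30] -> [-6, 28, -38, 48, 28, 30] -> [-6, -38] -> [6, 38] -> 44
  [4, -40, -31, 47, 49, -41, 5] -> [4, -40] -> [-40] -> [40] -> 40
  [-41, 10, -38, -40, 47, 5, 48, 8] -> [10, -38, -40, 48, 8] -> [-38, -40] -> [38, 40] -> 78
  [26, -33, -17, -28, 27] -> [26, -28] -> [-28] -> [28] -> 28
  [-9, 3, -1, -7] -> [] -> [] -> [] -> 0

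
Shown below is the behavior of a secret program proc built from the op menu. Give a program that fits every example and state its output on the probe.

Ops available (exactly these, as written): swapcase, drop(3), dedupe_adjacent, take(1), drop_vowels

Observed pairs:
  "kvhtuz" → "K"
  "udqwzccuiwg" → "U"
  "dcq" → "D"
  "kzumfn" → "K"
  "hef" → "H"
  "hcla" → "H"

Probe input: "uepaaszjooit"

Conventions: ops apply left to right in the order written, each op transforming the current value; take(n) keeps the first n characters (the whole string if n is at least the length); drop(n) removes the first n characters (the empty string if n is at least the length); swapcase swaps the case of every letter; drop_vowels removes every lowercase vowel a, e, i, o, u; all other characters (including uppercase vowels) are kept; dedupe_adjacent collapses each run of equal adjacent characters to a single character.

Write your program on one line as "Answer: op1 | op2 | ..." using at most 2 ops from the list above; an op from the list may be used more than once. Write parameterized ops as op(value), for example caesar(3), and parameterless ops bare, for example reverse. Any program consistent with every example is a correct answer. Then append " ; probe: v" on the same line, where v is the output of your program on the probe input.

swapcase | take(1) ; probe: "U"

Check, running the answer program on each example:
  "kvhtuz" -> "KVHTUZ" -> "K"
  "udqwzccuiwg" -> "UDQWZCCUIWG" -> "U"
  "dcq" -> "DCQ" -> "D"
  "kzumfn" -> "KZUMFN" -> "K"
  "hef" -> "HEF" -> "H"
  "hcla" -> "HCLA" -> "H"
  probe: "uepaaszjooit" -> "UEPAASZJOOIT" -> "U"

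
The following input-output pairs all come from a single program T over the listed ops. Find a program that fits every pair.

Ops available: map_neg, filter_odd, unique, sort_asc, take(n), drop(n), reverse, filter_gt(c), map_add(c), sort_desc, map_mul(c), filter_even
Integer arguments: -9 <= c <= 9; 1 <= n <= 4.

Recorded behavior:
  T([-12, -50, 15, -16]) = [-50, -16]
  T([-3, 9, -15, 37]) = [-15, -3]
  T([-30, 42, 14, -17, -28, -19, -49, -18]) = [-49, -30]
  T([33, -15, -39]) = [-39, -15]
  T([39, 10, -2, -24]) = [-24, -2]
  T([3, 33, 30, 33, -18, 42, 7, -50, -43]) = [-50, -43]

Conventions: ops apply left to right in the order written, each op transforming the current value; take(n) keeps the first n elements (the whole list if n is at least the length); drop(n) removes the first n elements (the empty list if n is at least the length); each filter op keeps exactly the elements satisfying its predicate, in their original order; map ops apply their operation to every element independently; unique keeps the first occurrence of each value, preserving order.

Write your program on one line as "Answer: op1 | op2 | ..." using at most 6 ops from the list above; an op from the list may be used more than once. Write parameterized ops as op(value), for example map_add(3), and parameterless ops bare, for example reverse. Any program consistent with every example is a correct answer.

map_neg | unique | sort_desc | filter_gt(1) | map_neg | take(2)

Check, running the answer program on each example:
  [-12, -50, 15, -16] -> [12, 50, -15, 16] -> [12, 50, -15, 16] -> [50, 16, 12, -15] -> [50, 16, 12] -> [-50, -16, -12] -> [-50, -16]
  [-3, 9, -15, 37] -> [3, -9, 15, -37] -> [3, -9, 15, -37] -> [15, 3, -9, -37] -> [15, 3] -> [-15, -3] -> [-15, -3]
  [-30, 42, 14, -17, -28, -19, -49, -18] -> [30, -42, -14, 17, 28, 19, 49, 18] -> [30, -42, -14, 17, 28, 19, 49, 18] -> [49, 30, 28, 19, 18, 17, -14, -42] -> [49, 30, 28, 19, 18, 17] -> [-49, -30, -28, -19, -18, -17] -> [-49, -30]
  [33, -15, -39] -> [-33, 15, 39] -> [-33, 15, 39] -> [39, 15, -33] -> [39, 15] -> [-39, -15] -> [-39, -15]
  [39, 10, -2, -24] -> [-39, -10, 2, 24] -> [-39, -10, 2, 24] -> [24, 2, -10, -39] -> [24, 2] -> [-24, -2] -> [-24, -2]
  [3, 33, 30, 33, -18, 42, 7, -50, -43] -> [-3, -33, -30, -33, 18, -42, -7, 50, 43] -> [-3, -33, -30, 18, -42, -7, 50, 43] -> [50, 43, 18, -3, -7, -30, -33, -42] -> [50, 43, 18] -> [-50, -43, -18] -> [-50, -43]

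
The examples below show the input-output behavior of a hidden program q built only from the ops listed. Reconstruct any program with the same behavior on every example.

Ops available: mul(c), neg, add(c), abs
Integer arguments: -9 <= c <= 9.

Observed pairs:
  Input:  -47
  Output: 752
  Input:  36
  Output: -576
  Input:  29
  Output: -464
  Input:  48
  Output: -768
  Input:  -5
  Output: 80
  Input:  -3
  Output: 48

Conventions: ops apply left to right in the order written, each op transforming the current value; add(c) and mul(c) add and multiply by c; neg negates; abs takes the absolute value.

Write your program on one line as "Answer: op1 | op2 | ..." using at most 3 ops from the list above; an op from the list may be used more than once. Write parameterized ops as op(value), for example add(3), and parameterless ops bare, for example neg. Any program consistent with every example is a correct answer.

mul(-4) | neg | mul(-4)

Check, running the answer program on each example:
  -47 -> 188 -> -188 -> 752
  36 -> -144 -> 144 -> -576
  29 -> -116 -> 116 -> -464
  48 -> -192 -> 192 -> -768
  -5 -> 20 -> -20 -> 80
  -3 -> 12 -> -12 -> 48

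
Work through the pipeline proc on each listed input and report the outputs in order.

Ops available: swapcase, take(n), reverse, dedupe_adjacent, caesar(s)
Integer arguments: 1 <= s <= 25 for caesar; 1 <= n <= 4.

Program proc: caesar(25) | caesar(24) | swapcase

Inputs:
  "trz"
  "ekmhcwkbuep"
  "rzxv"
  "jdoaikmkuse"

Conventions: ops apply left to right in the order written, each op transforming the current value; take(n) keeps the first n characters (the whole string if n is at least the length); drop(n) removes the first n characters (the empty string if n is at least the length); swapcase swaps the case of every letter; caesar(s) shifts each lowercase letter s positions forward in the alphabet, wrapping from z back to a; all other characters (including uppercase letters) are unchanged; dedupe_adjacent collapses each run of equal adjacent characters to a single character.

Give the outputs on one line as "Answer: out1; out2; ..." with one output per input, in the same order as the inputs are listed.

Execution, op by op:
  "trz" -> "sqy" -> "qow" -> "QOW"
  "ekmhcwkbuep" -> "djlgbvjatdo" -> "bhjezthyrbm" -> "BHJEZTHYRBM"
  "rzxv" -> "qywu" -> "owus" -> "OWUS"
  "jdoaikmkuse" -> "icnzhjljtrd" -> "galxfhjhrpb" -> "GALXFHJHRPB"

"QOW"; "BHJEZTHYRBM"; "OWUS"; "GALXFHJHRPB"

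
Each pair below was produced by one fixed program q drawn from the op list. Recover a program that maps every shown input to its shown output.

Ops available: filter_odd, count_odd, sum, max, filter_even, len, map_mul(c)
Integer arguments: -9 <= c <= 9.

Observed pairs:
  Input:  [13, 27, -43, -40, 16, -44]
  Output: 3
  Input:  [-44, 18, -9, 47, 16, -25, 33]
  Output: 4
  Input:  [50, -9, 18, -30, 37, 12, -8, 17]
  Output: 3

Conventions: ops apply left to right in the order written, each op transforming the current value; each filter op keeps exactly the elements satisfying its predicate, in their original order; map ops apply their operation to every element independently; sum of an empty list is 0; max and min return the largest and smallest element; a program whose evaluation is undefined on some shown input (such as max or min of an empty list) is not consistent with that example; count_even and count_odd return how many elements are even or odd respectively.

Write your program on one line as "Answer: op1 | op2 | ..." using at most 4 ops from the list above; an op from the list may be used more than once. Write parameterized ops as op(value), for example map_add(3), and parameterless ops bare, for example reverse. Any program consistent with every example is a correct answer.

map_mul(3) | filter_odd | len

Check, running the answer program on each example:
  [13, 27, -43, -40, 16, -44] -> [39, 81, -129, -120, 48, -132] -> [39, 81, -129] -> 3
  [-44, 18, -9, 47, 16, -25, 33] -> [-132, 54, -27, 141, 48, -75, 99] -> [-27, 141, -75, 99] -> 4
  [50, -9, 18, -30, 37, 12, -8, 17] -> [150, -27, 54, -90, 111, 36, -24, 51] -> [-27, 111, 51] -> 3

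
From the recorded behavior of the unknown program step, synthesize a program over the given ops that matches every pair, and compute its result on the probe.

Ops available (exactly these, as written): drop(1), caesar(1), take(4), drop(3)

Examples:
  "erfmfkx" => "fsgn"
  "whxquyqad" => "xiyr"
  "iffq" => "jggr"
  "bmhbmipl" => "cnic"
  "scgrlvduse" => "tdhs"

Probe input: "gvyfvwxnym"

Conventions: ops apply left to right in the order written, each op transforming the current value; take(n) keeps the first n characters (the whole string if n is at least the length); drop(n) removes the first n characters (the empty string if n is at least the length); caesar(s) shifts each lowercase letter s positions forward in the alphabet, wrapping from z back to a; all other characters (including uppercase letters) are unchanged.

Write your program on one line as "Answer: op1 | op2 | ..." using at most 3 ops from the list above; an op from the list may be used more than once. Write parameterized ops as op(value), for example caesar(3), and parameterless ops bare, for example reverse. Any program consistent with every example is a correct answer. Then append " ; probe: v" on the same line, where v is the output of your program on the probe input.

caesar(1) | take(4) ; probe: "hwzg"

Check, running the answer program on each example:
  "erfmfkx" -> "fsgngly" -> "fsgn"
  "whxquyqad" -> "xiyrvzrbe" -> "xiyr"
  "iffq" -> "jggr" -> "jggr"
  "bmhbmipl" -> "cnicnjqm" -> "cnic"
  "scgrlvduse" -> "tdhsmwevtf" -> "tdhs"
  probe: "gvyfvwxnym" -> "hwzgwxyozn" -> "hwzg"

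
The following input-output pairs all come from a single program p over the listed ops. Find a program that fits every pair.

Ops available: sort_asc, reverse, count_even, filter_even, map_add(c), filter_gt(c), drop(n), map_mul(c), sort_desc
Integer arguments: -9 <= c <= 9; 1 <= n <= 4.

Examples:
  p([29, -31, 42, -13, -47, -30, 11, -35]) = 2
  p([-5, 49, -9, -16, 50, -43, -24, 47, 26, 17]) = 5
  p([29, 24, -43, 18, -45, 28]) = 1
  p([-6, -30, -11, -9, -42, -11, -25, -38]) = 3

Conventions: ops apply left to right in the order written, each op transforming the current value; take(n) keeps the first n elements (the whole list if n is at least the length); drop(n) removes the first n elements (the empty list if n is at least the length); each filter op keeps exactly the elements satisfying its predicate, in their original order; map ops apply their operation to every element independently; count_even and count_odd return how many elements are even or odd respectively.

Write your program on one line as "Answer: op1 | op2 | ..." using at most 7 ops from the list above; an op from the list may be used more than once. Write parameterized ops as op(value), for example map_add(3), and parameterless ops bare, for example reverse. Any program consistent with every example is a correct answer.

map_add(7) | reverse | map_add(-2) | filter_gt(-8) | sort_asc | count_even

Check, running the answer program on each example:
  [29, -31, 42, -13, -47, -30, 11, -35] -> [36, -24, 49, -6, -40, -23, 18, -28] -> [-28, 18, -23, -40, -6, 49, -24, 36] -> [-30, 16, -25, -42, -8, 47, -26, 34] -> [16, 47, 34] -> [16, 34, 47] -> 2
  [-5, 49, -9, -16, 50, -43, -24, 47, 26, 17] -> [2, 56, -2, -9, 57, -36, -17, 54, 33, 24] -> [24, 33, 54, -17, -36, 57, -9, -2, 56, 2] -> [22, 31, 52, -19, -38, 55, -11, -4, 54, 0] -> [22, 31, 52, 55, -4, 54, 0] -> [-4, 0, 22, 31, 52, 54, 55] -> 5
  [29, 24, -43, 18, -45, 28] -> [36, 31, -36, 25, -38, 35] -> [35, -38, 25, -36, 31, 36] -> [33, -40, 23, -38, 29, 34] -> [33, 23, 29, 34] -> [23, 29, 33, 34] -> 1
  [-6, -30, -11, -9, -42, -11, -25, -38] -> [1, -23, -4, -2, -35, -4, -18, -31] -> [-31, -18, -4, -35, -2, -4, -23, 1] -> [-33, -20, -6, -37, -4, -6, -25, -1] -> [-6, -4, -6, -1] -> [-6, -6, -4, -1] -> 3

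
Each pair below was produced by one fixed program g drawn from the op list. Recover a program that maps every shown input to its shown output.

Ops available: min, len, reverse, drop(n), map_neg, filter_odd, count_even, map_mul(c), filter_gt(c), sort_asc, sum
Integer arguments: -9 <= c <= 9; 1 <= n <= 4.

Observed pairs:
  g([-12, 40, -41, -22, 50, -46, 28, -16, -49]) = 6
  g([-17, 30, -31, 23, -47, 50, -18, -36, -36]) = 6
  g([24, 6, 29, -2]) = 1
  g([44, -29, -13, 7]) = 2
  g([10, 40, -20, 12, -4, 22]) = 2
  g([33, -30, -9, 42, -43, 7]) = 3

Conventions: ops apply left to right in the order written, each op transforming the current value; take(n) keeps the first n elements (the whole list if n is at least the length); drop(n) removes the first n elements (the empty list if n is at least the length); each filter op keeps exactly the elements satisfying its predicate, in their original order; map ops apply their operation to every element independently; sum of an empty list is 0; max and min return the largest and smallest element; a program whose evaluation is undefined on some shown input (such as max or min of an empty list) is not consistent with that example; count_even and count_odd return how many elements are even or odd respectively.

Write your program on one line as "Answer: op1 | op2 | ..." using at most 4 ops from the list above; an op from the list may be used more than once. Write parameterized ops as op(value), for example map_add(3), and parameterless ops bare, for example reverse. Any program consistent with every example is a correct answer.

map_mul(4) | map_mul(-6) | filter_gt(2) | len

Check, running the answer program on each example:
  [-12, 40, -41, -22, 50, -46, 28, -16, -49] -> [-48, 160, -164, -88, 200, -184, 112, -64, -196] -> [288, -960, 984, 528, -1200, 1104, -672, 384, 1176] -> [288, 984, 528, 1104, 384, 1176] -> 6
  [-17, 30, -31, 23, -47, 50, -18, -36, -36] -> [-68, 120, -124, 92, -188, 200, -72, -144, -144] -> [408, -720, 744, -552, 1128, -1200, 432, 864, 864] -> [408, 744, 1128, 432, 864, 864] -> 6
  [24, 6, 29, -2] -> [96, 24, 116, -8] -> [-576, -144, -696, 48] -> [48] -> 1
  [44, -29, -13, 7] -> [176, -116, -52, 28] -> [-1056, 696, 312, -168] -> [696, 312] -> 2
  [10, 40, -20, 12, -4, 22] -> [40, 160, -80, 48, -16, 88] -> [-240, -960, 480, -288, 96, -528] -> [480, 96] -> 2
  [33, -30, -9, 42, -43, 7] -> [132, -120, -36, 168, -172, 28] -> [-792, 720, 216, -1008, 1032, -168] -> [720, 216, 1032] -> 3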